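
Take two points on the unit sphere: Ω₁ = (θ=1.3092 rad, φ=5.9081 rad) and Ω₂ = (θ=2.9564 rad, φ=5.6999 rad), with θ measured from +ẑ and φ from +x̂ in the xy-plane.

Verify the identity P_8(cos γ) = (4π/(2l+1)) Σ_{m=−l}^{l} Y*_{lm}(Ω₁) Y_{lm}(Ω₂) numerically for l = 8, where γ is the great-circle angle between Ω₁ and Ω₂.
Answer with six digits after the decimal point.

Expand P_8 via completeness: Σ_{m} conj(Y_{8,m}) at Ω₁ times Y_{8,m} at Ω₂ —
  m=-8: Y*=(-0.386885, -0.054880)  Y=(-0.000000, -0.000001)  product (-0.000000, 0.000000)
  m=-7: Y*=(-0.363989, -0.206475)  Y=(0.000009, 0.000012)  product (-0.000001, -0.000006)
  m=-6: Y*=(-0.000632, -0.000782)  Y=(-0.000185, -0.000069)  product (0.000000, 0.000000)
  m=-5: Y*=(0.105932, 0.336915)  Y=(0.001895, -0.000434)  product (0.000347, 0.000593)
  m=-4: Y*=(-0.009294, 0.131702)  Y=(-0.009816, 0.010280)  product (-0.001263, -0.001388)
  m=-3: Y*=(0.125957, -0.263748)  Y=(0.013634, -0.075327)  product (-0.018150, -0.013084)
  m=-2: Y*=(0.134374, -0.125226)  Y=(0.113365, 0.265006)  product (0.048419, 0.021414)
  m=-1: Y*=(-0.242200, 0.095360)  Y=(-0.551915, -0.364195)  product (0.168403, 0.035577)
  m=+0: Y*=(-0.197536, -0.000000)  Y=(0.547750, 0.000000)  product (-0.108200, -0.000000)
  m=+1: Y*=(0.242200, 0.095360)  Y=(0.551915, -0.364195)  product (0.168403, -0.035577)
  m=+2: Y*=(0.134374, 0.125226)  Y=(0.113365, -0.265006)  product (0.048419, -0.021414)
  m=+3: Y*=(-0.125957, -0.263748)  Y=(-0.013634, -0.075327)  product (-0.018150, 0.013084)
  m=+4: Y*=(-0.009294, -0.131702)  Y=(-0.009816, -0.010280)  product (-0.001263, 0.001388)
  m=+5: Y*=(-0.105932, 0.336915)  Y=(-0.001895, -0.000434)  product (0.000347, -0.000593)
  m=+6: Y*=(-0.000632, 0.000782)  Y=(-0.000185, 0.000069)  product (0.000000, -0.000000)
  m=+7: Y*=(0.363989, -0.206475)  Y=(-0.000009, 0.000012)  product (-0.000001, 0.000006)
  m=+8: Y*=(-0.386885, 0.054880)  Y=(-0.000000, 0.000001)  product (-0.000000, -0.000000)
Total Σ_m = (0.287312, -0.000000). Multiply by 0.739198: (0.212380, -0.000000). P_8(cos γ) = 0.212380

0.212380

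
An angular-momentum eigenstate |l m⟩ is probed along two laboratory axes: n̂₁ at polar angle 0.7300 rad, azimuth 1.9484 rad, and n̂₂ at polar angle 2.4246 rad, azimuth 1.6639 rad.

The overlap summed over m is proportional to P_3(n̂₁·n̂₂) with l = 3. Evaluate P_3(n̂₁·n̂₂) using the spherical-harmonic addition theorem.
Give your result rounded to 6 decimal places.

Summing Y*_{l m}(θ₁,φ₁)·Y_{l m}(θ₂,φ₂) over m ∈ [−3, 3]; prefactor 4π/(2·3+1) = 1.795196:
  term(m=-3) = 0.00963 + 0.01104j   from Y*(Ω₁)=0.11206 - 0.05248j, Y(Ω₂)=0.03264 + 0.11380j
  term(m=-2) = -0.09491 - 0.06070j   from Y*(Ω₁)=-0.24660 - 0.23214j, Y(Ω₂)=0.32690 - 0.06158j
  term(m=-1) = 0.14366 + 0.04201j   from Y*(Ω₁)=-0.14116 + 0.35588j, Y(Ω₂)=-0.03635 - 0.38927j
  term(m=+0) = -0.00278 + 0.00000j   from Y*(Ω₁)=-0.06217 + 0.00000j, Y(Ω₂)=0.04474 + 0.00000j
  term(m=+1) = 0.14366 - 0.04201j   from Y*(Ω₁)=0.14116 + 0.35588j, Y(Ω₂)=0.03635 - 0.38927j
  term(m=+2) = -0.09491 + 0.06070j   from Y*(Ω₁)=-0.24660 + 0.23214j, Y(Ω₂)=0.32690 + 0.06158j
  term(m=+3) = 0.00963 - 0.01104j   from Y*(Ω₁)=-0.11206 - 0.05248j, Y(Ω₂)=-0.03264 + 0.11380j
Σ over m = 0.11399 - 0.00000j; ×(4π/7) → 0.20463 - 0.00000j. Real part: 0.204631

0.204631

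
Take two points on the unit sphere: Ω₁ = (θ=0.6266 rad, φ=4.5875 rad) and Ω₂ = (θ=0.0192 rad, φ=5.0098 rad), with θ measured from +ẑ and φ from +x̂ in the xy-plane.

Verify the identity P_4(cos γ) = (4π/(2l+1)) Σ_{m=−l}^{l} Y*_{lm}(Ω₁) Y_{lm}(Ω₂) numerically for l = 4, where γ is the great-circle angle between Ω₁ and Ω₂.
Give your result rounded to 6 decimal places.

Term-by-term m-sum for l=4 (normalisation 4π/9 = 1.396263):
  [-4]  conj(Y_{4,-4})(Ω₁) = 0.04593 - 0.02507j ; Y_{4,-4}(Ω₂) = 0.00000 - 0.00000j ; Δ = -0.00000 - 0.00000j
  [-3]  conj(Y_{4,-3})(Ω₁) = 0.07482 + 0.19025j ; Y_{4,-3}(Ω₂) = -0.00001 - 0.00001j ; Δ = 0.00000 - 0.00000j
  [-2]  conj(Y_{4,-2})(Ω₁) = -0.40047 + 0.10216j ; Y_{4,-2}(Ω₂) = -0.00061 + 0.00041j ; Δ = 0.00020 - 0.00023j
  [-1]  conj(Y_{4,-1})(Ω₁) = -0.04459 - 0.35518j ; Y_{4,-1}(Ω₂) = 0.01064 + 0.03471j ; Δ = 0.01185 - 0.00533j
  [+0]  conj(Y_{4,0})(Ω₁) = -0.17095 + 0.00000j ; Y_{4,0}(Ω₂) = 0.84473 + 0.00000j ; Δ = -0.14440 + 0.00000j
  [+1]  conj(Y_{4,1})(Ω₁) = 0.04459 - 0.35518j ; Y_{4,1}(Ω₂) = -0.01064 + 0.03471j ; Δ = 0.01185 + 0.00533j
  [+2]  conj(Y_{4,2})(Ω₁) = -0.40047 - 0.10216j ; Y_{4,2}(Ω₂) = -0.00061 - 0.00041j ; Δ = 0.00020 + 0.00023j
  [+3]  conj(Y_{4,3})(Ω₁) = -0.07482 + 0.19025j ; Y_{4,3}(Ω₂) = 0.00001 - 0.00001j ; Δ = 0.00000 + 0.00000j
  [+4]  conj(Y_{4,4})(Ω₁) = 0.04593 + 0.02507j ; Y_{4,4}(Ω₂) = 0.00000 + 0.00000j ; Δ = -0.00000 + 0.00000j
Σ over m = -0.12029 - 0.00000j; ×(4π/9) → -0.16796 - 0.00000j. Real part: -0.167957

-0.167957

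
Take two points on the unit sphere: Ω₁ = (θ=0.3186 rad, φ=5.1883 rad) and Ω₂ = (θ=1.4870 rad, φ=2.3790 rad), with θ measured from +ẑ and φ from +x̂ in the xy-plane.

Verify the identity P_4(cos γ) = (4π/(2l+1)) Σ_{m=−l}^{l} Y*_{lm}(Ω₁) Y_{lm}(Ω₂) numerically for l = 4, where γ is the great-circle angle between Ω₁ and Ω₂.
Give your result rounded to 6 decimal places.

0.210173

Term-by-term m-sum for l=4 (normalisation 4π/9 = 1.396263):
  m=-4: (-0.001392, 0.004026) × (-0.434540, 0.039750) = (0.000445, -0.001805)  (running Σ = (0.000445, -0.001805))
  m=-3: (-0.036160, 0.005209) × (0.068119, -0.078141) = (-0.002056, 0.003180)  (running Σ = (-0.001611, 0.001375))
  m=-2: (-0.101182, -0.142038) × (-0.014403, -0.315562) = (-0.043364, 0.033975)  (running Σ = (-0.044976, 0.035351))
  m=-1: (0.213619, -0.414453) × (0.084190, 0.080435) = (0.051321, -0.017710)  (running Σ = (0.006346, 0.017640))
  m=0: (0.466751, -0.000000) × (0.295306, 0.000000) = (0.137835, 0.000000)  (running Σ = (0.144180, 0.017640))
  m=1: (-0.213619, -0.414453) × (-0.084190, 0.080435) = (0.051321, 0.017710)  (running Σ = (0.195501, 0.035351))
  m=2: (-0.101182, 0.142038) × (-0.014403, 0.315562) = (-0.043364, -0.033975)  (running Σ = (0.152137, 0.001375))
  m=3: (0.036160, 0.005209) × (-0.068119, -0.078141) = (-0.002056, -0.003180)  (running Σ = (0.150081, -0.001805))
  m=4: (-0.001392, -0.004026) × (-0.434540, -0.039750) = (0.000445, 0.001805)  (running Σ = (0.150526, 0.000000))
Total Σ_m = (0.150526, 0.000000). Multiply by 1.396263: (0.210173, 0.000000). P_4(cos γ) = 0.210173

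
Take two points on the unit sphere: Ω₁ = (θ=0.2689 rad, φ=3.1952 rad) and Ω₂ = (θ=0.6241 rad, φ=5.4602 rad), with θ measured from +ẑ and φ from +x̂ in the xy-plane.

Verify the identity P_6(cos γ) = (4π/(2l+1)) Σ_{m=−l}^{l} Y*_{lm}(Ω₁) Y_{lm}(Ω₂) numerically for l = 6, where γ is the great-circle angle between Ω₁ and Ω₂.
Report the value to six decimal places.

-0.069809

Expand P_6 via completeness: Σ_{m} conj(Y_{6,m}) at Ω₁ times Y_{6,m} at Ω₂ —
  m=-6: Y*=0.00016 + 0.00005j  Y=0.00430 - 0.01875j  product 0.00000 - 0.00000j
  m=-5: Y*=-0.00206 - 0.00057j  Y=-0.05206 - 0.07651j  product 0.00006 + 0.00019j
  m=-4: Y*=0.01602 + 0.00349j  Y=-0.25684 - 0.03891j  product -0.00398 - 0.00152j
  m=-3: Y*=-0.08396 - 0.01362j  Y=-0.35013 + 0.27890j  product 0.03320 - 0.01865j
  m=-2: Y*=0.29202 + 0.03143j  Y=-0.02888 + 0.38339j  product -0.02048 + 0.11105j
  m=-1: Y*=-0.59252 - 0.03179j  Y=-0.05915 - 0.06378j  product 0.03302 + 0.03967j
  m=+0: Y*=0.37787 + 0.00000j  Y=-0.41249 + 0.00000j  product -0.15587 + 0.00000j
  m=+1: Y*=0.59252 - 0.03179j  Y=0.05915 - 0.06378j  product 0.03302 - 0.03967j
  m=+2: Y*=0.29202 - 0.03143j  Y=-0.02888 - 0.38339j  product -0.02048 - 0.11105j
  m=+3: Y*=0.08396 - 0.01362j  Y=0.35013 + 0.27890j  product 0.03320 + 0.01865j
  m=+4: Y*=0.01602 - 0.00349j  Y=-0.25684 + 0.03891j  product -0.00398 + 0.00152j
  m=+5: Y*=0.00206 - 0.00057j  Y=0.05206 - 0.07651j  product 0.00006 - 0.00019j
  m=+6: Y*=0.00016 - 0.00005j  Y=0.00430 + 0.01875j  product 0.00000 + 0.00000j
Accumulated sum -0.07222 + 0.00000j; after 4π/(2l+1) scaling, -0.06981 + 0.00000j ⇒ P_6 = -0.069809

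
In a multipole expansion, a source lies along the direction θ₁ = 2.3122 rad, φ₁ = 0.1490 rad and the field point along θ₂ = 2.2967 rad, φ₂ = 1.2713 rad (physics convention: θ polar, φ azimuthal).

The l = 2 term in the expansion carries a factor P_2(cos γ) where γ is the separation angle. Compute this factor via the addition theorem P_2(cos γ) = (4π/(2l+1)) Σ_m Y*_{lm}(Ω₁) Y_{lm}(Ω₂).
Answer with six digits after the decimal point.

0.208911

Term-by-term m-sum for l=2 (normalisation 4π/5 = 2.513274):
  m=-2: (0.200849, 0.061690) × (-0.178448, -0.121819) = (-0.028326, -0.035476)  (running Σ = (-0.028326, -0.035476))
  m=-1: (-0.380517, -0.057120) × (-0.113160, 0.366470) = (0.063992, -0.132984)  (running Σ = (0.035666, -0.168460))
  m=0: (0.116123, -0.000000) × (0.101536, 0.000000) = (0.011791, 0.000000)  (running Σ = (0.047457, -0.168460))
  m=1: (0.380517, -0.057120) × (0.113160, 0.366470) = (0.063992, 0.132984)  (running Σ = (0.111449, -0.035476))
  m=2: (0.200849, -0.061690) × (-0.178448, 0.121819) = (-0.028326, 0.035476)  (running Σ = (0.083123, -0.000000))
Σ over m = (0.083123, -0.000000); ×(4π/5) → (0.208911, -0.000000). Real part: 0.208911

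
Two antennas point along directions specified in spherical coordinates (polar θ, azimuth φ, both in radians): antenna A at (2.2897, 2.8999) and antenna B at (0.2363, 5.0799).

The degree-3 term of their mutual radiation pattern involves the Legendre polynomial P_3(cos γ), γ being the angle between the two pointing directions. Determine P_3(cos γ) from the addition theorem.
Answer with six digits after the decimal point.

Term-by-term m-sum for l=3 (normalisation 4π/7 = 1.795196):
  term(m=-3) = (0.000921, -0.000242)   from Y*(Ω₁)=(-0.133076, 0.117917), Y(Ω₂)=(-0.004777, -0.002416)
  term(m=-2) = (0.007163, -0.019479)   from Y*(Ω₁)=(-0.337472, 0.177146), Y(Ω₂)=(-0.040395, 0.036517)
  term(m=-1) = (-0.045841, -0.065700)   from Y*(Ω₁)=(-0.275923, 0.068018), Y(Ω₂)=(0.101286, 0.263078)
  term(m=+0) = (0.127960, 0.000000)   from Y*(Ω₁)=(0.204347, -0.000000), Y(Ω₂)=(0.626192, 0.000000)
  term(m=+1) = (-0.045841, 0.065700)   from Y*(Ω₁)=(0.275923, 0.068018), Y(Ω₂)=(-0.101286, 0.263078)
  term(m=+2) = (0.007163, 0.019479)   from Y*(Ω₁)=(-0.337472, -0.177146), Y(Ω₂)=(-0.040395, -0.036517)
  term(m=+3) = (0.000921, 0.000242)   from Y*(Ω₁)=(0.133076, 0.117917), Y(Ω₂)=(0.004777, -0.002416)
Accumulated sum (0.052446, -0.000000); after 4π/(2l+1) scaling, (0.094151, -0.000000) ⇒ P_3 = 0.094151

0.094151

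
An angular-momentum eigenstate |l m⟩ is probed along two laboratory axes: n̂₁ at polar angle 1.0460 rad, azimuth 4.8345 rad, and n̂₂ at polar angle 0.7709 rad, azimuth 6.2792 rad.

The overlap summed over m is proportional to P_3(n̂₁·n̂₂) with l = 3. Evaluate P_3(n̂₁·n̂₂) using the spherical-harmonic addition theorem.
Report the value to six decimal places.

Summing Y*_{l m}(θ₁,φ₁)·Y_{l m}(θ₂,φ₂) over m ∈ [−3, 3]; prefactor 4π/(2·3+1) = 1.795196:
  m=-3: -0.096867+0.252489i × +0.141133+0.001687i = -0.014097+0.035471i  (running Σ = -0.014097+0.035471i)
  m=-2: -0.372127-0.092733i × +0.355889+0.002837i = -0.132173-0.034058i  (running Σ = -0.146270+0.001413i)
  m=-1: +0.008694-0.070842i × +0.354098+0.001411i = +0.003178-0.025073i  (running Σ = -0.143092-0.023660i)
  m=0: -0.326236-0.000000i × -0.114436+0.000000i = +0.037333+0.000000i  (running Σ = -0.105759-0.023660i)
  m=1: -0.008694-0.070842i × -0.354098+0.001411i = +0.003178+0.025073i  (running Σ = -0.102580+0.001413i)
  m=2: -0.372127+0.092733i × +0.355889-0.002837i = -0.132173+0.034058i  (running Σ = -0.234753+0.035471i)
  m=3: +0.096867+0.252489i × -0.141133+0.001687i = -0.014097-0.035471i  (running Σ = -0.248851+0.000000i)
Σ over m = -0.248851+0.000000i; ×(4π/7) → -0.446736+0.000000i. Real part: -0.446736

-0.446736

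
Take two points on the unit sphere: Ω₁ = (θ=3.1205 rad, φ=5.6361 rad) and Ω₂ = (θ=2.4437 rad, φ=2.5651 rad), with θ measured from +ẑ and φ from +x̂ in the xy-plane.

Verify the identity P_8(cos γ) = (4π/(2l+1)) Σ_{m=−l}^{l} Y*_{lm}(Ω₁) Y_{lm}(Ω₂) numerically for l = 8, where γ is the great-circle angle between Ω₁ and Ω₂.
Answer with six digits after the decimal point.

0.189107

Summing Y*_{l m}(θ₁,φ₁)·Y_{l m}(θ₂,φ₂) over m ∈ [−8, 8]; prefactor 4π/(2·8+1) = 0.739198:
  m=-8: Y*=0.00000 + 0.00000j  Y=-0.00150 - 0.01491j  product 0.00000 - 0.00000j
  m=-7: Y*=0.00000 - 0.00000j  Y=-0.04477 - 0.05572j  product -0.00000 + 0.00000j
  m=-6: Y*=-0.00000 + 0.00000j  Y=-0.19656 - 0.06456j  product 0.00000 - 0.00000j
  m=-5: Y*=0.00000 - 0.00000j  Y=-0.38314 + 0.10157j  product -0.00000 + 0.00000j
  m=-4: Y*=-0.00000 - 0.00000j  Y=-0.31486 + 0.34819j  product 0.00000 - 0.00000j
  m=-3: Y*=0.00005 + 0.00012j  Y=-0.03304 + 0.20646j  product -0.00003 + 0.00001j
  m=-2: Y*=0.00125 - 0.00441j  Y=-0.10691 - 0.24081j  product -0.00119 + 0.00017j
  m=-1: Y*=-0.08271 + 0.06250j  Y=-0.29613 - 0.19253j  product 0.03653 - 0.00258j
  m=+0: Y*=1.15381 + 0.00000j  Y=0.16052 + 0.00000j  product 0.18521 + 0.00000j
  m=+1: Y*=0.08271 + 0.06250j  Y=0.29613 - 0.19253j  product 0.03653 + 0.00258j
  m=+2: Y*=0.00125 + 0.00441j  Y=-0.10691 + 0.24081j  product -0.00119 - 0.00017j
  m=+3: Y*=-0.00005 + 0.00012j  Y=0.03304 + 0.20646j  product -0.00003 - 0.00001j
  m=+4: Y*=-0.00000 + 0.00000j  Y=-0.31486 - 0.34819j  product 0.00000 + 0.00000j
  m=+5: Y*=-0.00000 - 0.00000j  Y=0.38314 + 0.10157j  product -0.00000 - 0.00000j
  m=+6: Y*=-0.00000 - 0.00000j  Y=-0.19656 + 0.06456j  product 0.00000 + 0.00000j
  m=+7: Y*=-0.00000 - 0.00000j  Y=0.04477 - 0.05572j  product -0.00000 - 0.00000j
  m=+8: Y*=0.00000 - 0.00000j  Y=-0.00150 + 0.01491j  product 0.00000 + 0.00000j
Accumulated sum 0.25583 + 0.00000j; after 4π/(2l+1) scaling, 0.18911 + 0.00000j ⇒ P_8 = 0.189107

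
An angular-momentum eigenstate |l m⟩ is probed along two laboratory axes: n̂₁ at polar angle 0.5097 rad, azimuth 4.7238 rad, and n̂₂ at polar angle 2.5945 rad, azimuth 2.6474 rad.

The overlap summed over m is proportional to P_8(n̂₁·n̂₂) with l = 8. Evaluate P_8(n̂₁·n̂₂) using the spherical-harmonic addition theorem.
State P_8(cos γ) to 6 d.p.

-0.347503

Term-by-term m-sum for l=8 (normalisation 4π/17 = 0.739198):
  m=-8: Y*=(0.001649, 0.000151)  Y=(-0.001902, -0.002006)  product (-0.000003, -0.000004)
  m=-7: Y*=(-0.000945, 0.011809)  Y=(-0.017244, -0.005671)  product (0.000083, -0.000198)
  m=-6: Y*=(-0.052840, -0.003623)  Y=(-0.073004, 0.013016)  product (0.003905, -0.000423)
  m=-5: Y*=(0.009434, -0.165168)  Y=(-0.164586, 0.130562)  product (0.020012, 0.028416)
  m=-4: Y*=(0.362461, 0.016556)  Y=(-0.162565, 0.378188)  product (-0.065185, 0.134387)
  m=-3: Y*=(-0.017675, 0.516098)  Y=(0.044264, 0.500448)  product (-0.259063, 0.013999)
  m=-2: Y*=(-0.336269, -0.007676)  Y=(0.119178, 0.180951)  product (-0.038687, -0.061763)
  m=-1: Y*=(-0.002439, 0.213724)  Y=(-0.279750, -0.150725)  product (0.032896, -0.059422)
  m=+0: Y*=(-0.421780, -0.000000)  Y=(-0.336606, 0.000000)  product (0.141974, 0.000000)
  m=+1: Y*=(0.002439, 0.213724)  Y=(0.279750, -0.150725)  product (0.032896, 0.059422)
  m=+2: Y*=(-0.336269, 0.007676)  Y=(0.119178, -0.180951)  product (-0.038687, 0.061763)
  m=+3: Y*=(0.017675, 0.516098)  Y=(-0.044264, 0.500448)  product (-0.259063, -0.013999)
  m=+4: Y*=(0.362461, -0.016556)  Y=(-0.162565, -0.378188)  product (-0.065185, -0.134387)
  m=+5: Y*=(-0.009434, -0.165168)  Y=(0.164586, 0.130562)  product (0.020012, -0.028416)
  m=+6: Y*=(-0.052840, 0.003623)  Y=(-0.073004, -0.013016)  product (0.003905, 0.000423)
  m=+7: Y*=(0.000945, 0.011809)  Y=(0.017244, -0.005671)  product (0.000083, 0.000198)
  m=+8: Y*=(0.001649, -0.000151)  Y=(-0.001902, 0.002006)  product (-0.000003, 0.000004)
Σ over m = (-0.470108, -0.000000); ×(4π/17) → (-0.347503, -0.000000). Real part: -0.347503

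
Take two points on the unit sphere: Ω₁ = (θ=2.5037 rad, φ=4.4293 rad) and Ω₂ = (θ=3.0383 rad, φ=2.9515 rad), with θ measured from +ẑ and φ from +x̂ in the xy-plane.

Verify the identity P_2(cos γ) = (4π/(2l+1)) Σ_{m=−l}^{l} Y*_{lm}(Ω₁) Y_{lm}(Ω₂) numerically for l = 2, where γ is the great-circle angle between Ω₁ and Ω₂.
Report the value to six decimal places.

0.471488

Term-by-term m-sum for l=2 (normalisation 4π/5 = 2.513274):
  [-2]  conj(Y_{2,-2})(Ω₁) = -0.11561 + 0.07348j ; Y_{2,-2}(Ω₂) = 0.00381 + 0.00152j ; Δ = -0.00055 + 0.00010j
  [-1]  conj(Y_{2,-1})(Ω₁) = 0.10323 + 0.35488j ; Y_{2,-1}(Ω₂) = 0.07780 + 0.01497j ; Δ = 0.00272 + 0.02916j
  [+0]  conj(Y_{2,0})(Ω₁) = 0.29525 + 0.00000j ; Y_{2,0}(Ω₂) = 0.62072 + 0.00000j ; Δ = 0.18327 + 0.00000j
  [+1]  conj(Y_{2,1})(Ω₁) = -0.10323 + 0.35488j ; Y_{2,1}(Ω₂) = -0.07780 + 0.01497j ; Δ = 0.00272 - 0.02916j
  [+2]  conj(Y_{2,2})(Ω₁) = -0.11561 - 0.07348j ; Y_{2,2}(Ω₂) = 0.00381 - 0.00152j ; Δ = -0.00055 - 0.00010j
Total Σ_m = 0.18760 - 0.00000j. Multiply by 2.513274: 0.47149 - 0.00000j. P_2(cos γ) = 0.471488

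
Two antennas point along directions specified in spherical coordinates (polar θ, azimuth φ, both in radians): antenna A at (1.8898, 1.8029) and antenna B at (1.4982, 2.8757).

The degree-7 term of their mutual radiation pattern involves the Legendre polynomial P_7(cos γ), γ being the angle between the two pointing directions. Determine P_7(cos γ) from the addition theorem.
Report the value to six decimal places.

0.059876

Expand P_7 via completeness: Σ_{m} conj(Y_{7,m}) at Ω₁ times Y_{7,m} at Ω₂ —
  m=-7: Y*=(0.347530, 0.018760)  Y=(0.140585, -0.470331)  product (0.057681, -0.160817)
  m=-6: Y*=(0.076229, 0.423297)  Y=(-0.003280, 0.133536)  product (-0.056775, 0.008791)
  m=-5: Y*=(-0.072378, 0.031482)  Y=(0.080627, 0.327579)  product (-0.016148, -0.021171)
  m=-4: Y*=(0.192955, 0.257874)  Y=(-0.075004, -0.134967)  product (0.020332, -0.045384)
  m=-3: Y*=(-0.128077, 0.153202)  Y=(-0.203649, -0.208713)  product (0.058058, -0.004468)
  m=-2: Y*=(0.220117, 0.110213)  Y=(0.140354, 0.082573)  product (0.021794, 0.033644)
  m=-1: Y*=(-0.054379, 0.230066)  Y=(0.264518, 0.072039)  product (-0.030958, 0.056939)
  m=+0: Y*=(0.220863, -0.000000)  Y=(-0.165236, 0.000000)  product (-0.036495, 0.000000)
  m=+1: Y*=(0.054379, 0.230066)  Y=(-0.264518, 0.072039)  product (-0.030958, -0.056939)
  m=+2: Y*=(0.220117, -0.110213)  Y=(0.140354, -0.082573)  product (0.021794, -0.033644)
  m=+3: Y*=(0.128077, 0.153202)  Y=(0.203649, -0.208713)  product (0.058058, 0.004468)
  m=+4: Y*=(0.192955, -0.257874)  Y=(-0.075004, 0.134967)  product (0.020332, 0.045384)
  m=+5: Y*=(0.072378, 0.031482)  Y=(-0.080627, 0.327579)  product (-0.016148, 0.021171)
  m=+6: Y*=(0.076229, -0.423297)  Y=(-0.003280, -0.133536)  product (-0.056775, -0.008791)
  m=+7: Y*=(-0.347530, 0.018760)  Y=(-0.140585, -0.470331)  product (0.057681, 0.160817)
Accumulated sum (0.071472, 0.000000); after 4π/(2l+1) scaling, (0.059876, 0.000000) ⇒ P_7 = 0.059876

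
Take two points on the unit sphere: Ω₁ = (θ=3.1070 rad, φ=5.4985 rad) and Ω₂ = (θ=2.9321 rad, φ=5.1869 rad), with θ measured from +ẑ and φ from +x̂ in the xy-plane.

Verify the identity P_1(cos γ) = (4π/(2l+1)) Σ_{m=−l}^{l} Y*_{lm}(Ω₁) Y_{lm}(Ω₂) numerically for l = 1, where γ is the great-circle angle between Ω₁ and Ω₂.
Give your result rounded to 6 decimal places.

0.984398

Addition theorem: P_1(cos γ) = (4π/3) Σ_m Y*_{lm}(Ω₁) Y_{lm}(Ω₂), m = −1…1:
  [-1]  conj(Y_{1,-1})(Ω₁) = 0.00846 - 0.00844j ; Y_{1,-1}(Ω₂) = 0.03283 + 0.06391j ; Δ = 0.00082 + 0.00026j
  [+0]  conj(Y_{1,0})(Ω₁) = -0.48831 + 0.00000j ; Y_{1,0}(Ω₂) = -0.47792 + 0.00000j ; Δ = 0.23337 + 0.00000j
  [+1]  conj(Y_{1,1})(Ω₁) = -0.00846 - 0.00844j ; Y_{1,1}(Ω₂) = -0.03283 + 0.06391j ; Δ = 0.00082 - 0.00026j
Accumulated sum 0.23501 + 0.00000j; after 4π/(2l+1) scaling, 0.98440 + 0.00000j ⇒ P_1 = 0.984398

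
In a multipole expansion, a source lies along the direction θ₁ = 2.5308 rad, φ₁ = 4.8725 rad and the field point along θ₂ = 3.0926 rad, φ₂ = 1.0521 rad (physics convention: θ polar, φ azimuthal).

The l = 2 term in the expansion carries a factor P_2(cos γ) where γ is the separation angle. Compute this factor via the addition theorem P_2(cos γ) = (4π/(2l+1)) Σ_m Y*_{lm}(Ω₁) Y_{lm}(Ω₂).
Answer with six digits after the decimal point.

0.451260

Addition theorem: P_2(cos γ) = (4π/5) Σ_m Y*_{lm}(Ω₁) Y_{lm}(Ω₂), m = −2…2:
  m=-2: -0.12060 - 0.03999j × -0.00047 - 0.00080j = 0.00002 + 0.00012j  (running Σ = 0.00002 + 0.00012j)
  m=-1: -0.05787 + 0.35832j × -0.01873 + 0.03282j = -0.01068 - 0.00861j  (running Σ = -0.01065 - 0.00850j)
  m=0: 0.31957 + 0.00000j × 0.62851 + 0.00000j = 0.20085 + 0.00000j  (running Σ = 0.19020 - 0.00850j)
  m=1: 0.05787 + 0.35832j × 0.01873 + 0.03282j = -0.01068 + 0.00861j  (running Σ = 0.17953 + 0.00012j)
  m=2: -0.12060 + 0.03999j × -0.00047 + 0.00080j = 0.00002 - 0.00012j  (running Σ = 0.17955 - 0.00000j)
Total Σ_m = 0.17955 - 0.00000j. Multiply by 2.513274: 0.45126 - 0.00000j. P_2(cos γ) = 0.451260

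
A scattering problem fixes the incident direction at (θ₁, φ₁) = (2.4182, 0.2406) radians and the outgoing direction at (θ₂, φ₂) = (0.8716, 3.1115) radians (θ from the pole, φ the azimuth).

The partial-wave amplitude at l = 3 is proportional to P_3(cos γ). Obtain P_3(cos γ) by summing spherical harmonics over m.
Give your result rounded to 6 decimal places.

Term-by-term m-sum for l=3 (normalisation 4π/7 = 1.795196):
  m=-3: Y*=(0.090830, 0.079953)  Y=(-0.186292, -0.016864)  product (-0.015572, -0.016426)
  m=-2: Y*=(-0.297529, -0.155351)  Y=(0.384598, 0.023175)  product (-0.110829, -0.066643)
  m=-1: Y*=(0.375888, 0.092225)  Y=(-0.264821, -0.007972)  product (-0.098808, -0.027420)
  m=+0: Y*=(0.053361, -0.000000)  Y=(-0.223095, 0.000000)  product (-0.011905, 0.000000)
  m=+1: Y*=(-0.375888, 0.092225)  Y=(0.264821, -0.007972)  product (-0.098808, 0.027420)
  m=+2: Y*=(-0.297529, 0.155351)  Y=(0.384598, -0.023175)  product (-0.110829, 0.066643)
  m=+3: Y*=(-0.090830, 0.079953)  Y=(0.186292, -0.016864)  product (-0.015572, 0.016426)
Accumulated sum (-0.462323, 0.000000); after 4π/(2l+1) scaling, (-0.829960, 0.000000) ⇒ P_3 = -0.829960

-0.829960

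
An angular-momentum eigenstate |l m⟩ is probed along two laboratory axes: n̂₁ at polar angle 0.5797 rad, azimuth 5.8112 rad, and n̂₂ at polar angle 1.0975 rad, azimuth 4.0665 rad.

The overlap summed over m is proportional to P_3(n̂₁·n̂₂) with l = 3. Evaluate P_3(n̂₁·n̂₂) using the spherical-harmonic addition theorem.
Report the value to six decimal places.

-0.379998

Term-by-term m-sum for l=3 (normalisation 4π/7 = 1.795196):
  m=-3: Y*=+0.010576-0.067755i  Y=+0.274622+0.105528i  product +0.010054-0.017491i
  m=-2: Y*=+0.150488-0.207781i  Y=-0.101642-0.354781i  product -0.089013-0.032271i
  m=-1: Y*=+0.394142-0.201196i  Y=-0.006730+0.008929i  product -0.000856+0.004873i
  m=+0: Y*=+0.156018-0.000000i  Y=-0.333592+0.000000i  product -0.052047+0.000000i
  m=+1: Y*=-0.394142-0.201196i  Y=+0.006730+0.008929i  product -0.000856-0.004873i
  m=+2: Y*=+0.150488+0.207781i  Y=-0.101642+0.354781i  product -0.089013+0.032271i
  m=+3: Y*=-0.010576-0.067755i  Y=-0.274622+0.105528i  product +0.010054+0.017491i
Accumulated sum -0.211675-0.000000i; after 4π/(2l+1) scaling, -0.379998-0.000000i ⇒ P_3 = -0.379998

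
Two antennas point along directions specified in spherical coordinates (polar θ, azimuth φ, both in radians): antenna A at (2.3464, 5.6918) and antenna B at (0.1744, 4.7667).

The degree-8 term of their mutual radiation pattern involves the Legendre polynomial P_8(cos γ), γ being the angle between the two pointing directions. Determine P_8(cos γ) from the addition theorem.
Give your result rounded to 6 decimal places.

Expand P_8 via completeness: Σ_{m} conj(Y_{8,m}) at Ω₁ times Y_{8,m} at Ω₂ —
  m=-8: +0.000651+0.034807i × +0.000000-0.000000i = +0.000000+0.000000i  (running Σ = +0.000000+0.000000i)
  m=-7: +0.073997-0.114765i × -0.000004-0.000009i = -0.000001-0.000000i  (running Σ = -0.000001-0.000000i)
  m=-6: -0.290991+0.125341i × -0.000132+0.000045i = +0.000033-0.000029i  (running Σ = +0.000032-0.000030i)
  m=-5: +0.452062+0.084443i × +0.000390+0.001401i = +0.000058+0.000666i  (running Σ = +0.000090+0.000637i)
  m=-4: -0.243096-0.238593i × +0.011058-0.002441i = -0.003271-0.002045i  (running Σ = -0.003181-0.001408i)
  m=-3: -0.016795-0.081445i × -0.010548-0.064166i = -0.005049+0.001937i  (running Σ = -0.008230+0.000528i)
  m=-2: -0.145667+0.356373i × -0.260240+0.028379i = +0.027795-0.096876i  (running Σ = +0.019565-0.096348i)
  m=-1: +0.082804-0.055608i × +0.035133+0.646251i = +0.038846+0.051559i  (running Σ = +0.058411-0.044789i)
  m=0: +0.356556-0.000000i × +0.607693+0.000000i = +0.216676+0.000000i  (running Σ = +0.275087-0.044789i)
  m=1: -0.082804-0.055608i × -0.035133+0.646251i = +0.038846-0.051559i  (running Σ = +0.313933-0.096348i)
  m=2: -0.145667-0.356373i × -0.260240-0.028379i = +0.027795+0.096876i  (running Σ = +0.341728+0.000528i)
  m=3: +0.016795-0.081445i × +0.010548-0.064166i = -0.005049-0.001937i  (running Σ = +0.336679-0.001408i)
  m=4: -0.243096+0.238593i × +0.011058+0.002441i = -0.003271+0.002045i  (running Σ = +0.333409+0.000637i)
  m=5: -0.452062+0.084443i × -0.000390+0.001401i = +0.000058-0.000666i  (running Σ = +0.333467-0.000030i)
  m=6: -0.290991-0.125341i × -0.000132-0.000045i = +0.000033+0.000029i  (running Σ = +0.333499-0.000000i)
  m=7: -0.073997-0.114765i × +0.000004-0.000009i = -0.000001+0.000000i  (running Σ = +0.333498+0.000000i)
  m=8: +0.000651-0.034807i × +0.000000+0.000000i = +0.000000-0.000000i  (running Σ = +0.333498+0.000000i)
Σ over m = +0.333498+0.000000i; ×(4π/17) → +0.246521+0.000000i. Real part: 0.246521

0.246521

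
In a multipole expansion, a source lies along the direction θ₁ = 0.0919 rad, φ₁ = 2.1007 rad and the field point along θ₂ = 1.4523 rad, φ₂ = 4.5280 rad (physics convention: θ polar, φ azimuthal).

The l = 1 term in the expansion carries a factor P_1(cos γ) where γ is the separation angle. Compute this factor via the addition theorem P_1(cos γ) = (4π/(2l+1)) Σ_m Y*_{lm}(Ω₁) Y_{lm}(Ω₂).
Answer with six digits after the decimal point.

0.048869

Addition theorem: P_1(cos γ) = (4π/3) Σ_m Y*_{lm}(Ω₁) Y_{lm}(Ω₂), m = −1…1:
  m=-1: -0.016026+0.027358i × -0.062901+0.337256i = -0.008219-0.007126i  (running Σ = -0.008219-0.007126i)
  m=0: +0.486541-0.000000i × +0.057762+0.000000i = +0.028104+0.000000i  (running Σ = +0.019885-0.007126i)
  m=1: +0.016026+0.027358i × +0.062901+0.337256i = -0.008219+0.007126i  (running Σ = +0.011667+0.000000i)
Total Σ_m = +0.011667+0.000000i. Multiply by 4.188790: +0.048869+0.000000i. P_1(cos γ) = 0.048869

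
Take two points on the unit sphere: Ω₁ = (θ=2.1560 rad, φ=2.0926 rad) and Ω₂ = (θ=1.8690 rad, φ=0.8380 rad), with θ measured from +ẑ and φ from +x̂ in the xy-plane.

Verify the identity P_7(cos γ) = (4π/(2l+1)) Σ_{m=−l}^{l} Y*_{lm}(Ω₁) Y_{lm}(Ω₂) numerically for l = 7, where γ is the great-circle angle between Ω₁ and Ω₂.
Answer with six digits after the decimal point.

Addition theorem: P_7(cos γ) = (4π/15) Σ_m Y*_{lm}(Ω₁) Y_{lm}(Ω₂), m = −7…7:
  [-7]  conj(Y_{7,-7})(Ω₁) = (-0.068405, 0.121995) ; Y_{7,-7}(Ω₂) = (0.333303, 0.147720) ; Δ = (-0.040821, 0.030557)
  [-6]  conj(Y_{7,-6})(Ω₁) = (-0.346751, 0.003735) ; Y_{7,-6}(Ω₂) = (-0.130144, -0.398573) ; Δ = (0.046616, 0.137720)
  [-5]  conj(Y_{7,-5})(Ω₁) = (-0.222464, -0.377453) ; Y_{7,-5}(Ω₂) = (-0.017848, 0.031000) ; Δ = (0.015671, -0.000160)
  [-4]  conj(Y_{7,-4})(Ω₁) = (0.093406, -0.164501) ; Y_{7,-4}(Ω₂) = (-0.330543, 0.070594) ; Δ = (-0.019262, 0.060968)
  [-3]  conj(Y_{7,-3})(Ω₁) = (-0.245126, 0.001320) ; Y_{7,-3}(Ω₂) = (0.127610, 0.092573) ; Δ = (-0.031403, -0.022523)
  [-2]  conj(Y_{7,-2})(Ω₁) = (-0.158621, -0.272476) ; Y_{7,-2}(Ω₂) = (0.028978, 0.274427) ; Δ = (0.070178, -0.051426)
  [-1]  conj(Y_{7,-1})(Ω₁) = (-0.060888, 0.105900) ; Y_{7,-1}(Ω₂) = (0.132365, -0.147078) ; Δ = (0.007516, 0.022973)
  [+0]  conj(Y_{7,0})(Ω₁) = (-0.331236, -0.000000) ; Y_{7,0}(Ω₂) = (0.254725, 0.000000) ; Δ = (-0.084374, -0.000000)
  [+1]  conj(Y_{7,1})(Ω₁) = (0.060888, 0.105900) ; Y_{7,1}(Ω₂) = (-0.132365, -0.147078) ; Δ = (0.007516, -0.022973)
  [+2]  conj(Y_{7,2})(Ω₁) = (-0.158621, 0.272476) ; Y_{7,2}(Ω₂) = (0.028978, -0.274427) ; Δ = (0.070178, 0.051426)
  [+3]  conj(Y_{7,3})(Ω₁) = (0.245126, 0.001320) ; Y_{7,3}(Ω₂) = (-0.127610, 0.092573) ; Δ = (-0.031403, 0.022523)
  [+4]  conj(Y_{7,4})(Ω₁) = (0.093406, 0.164501) ; Y_{7,4}(Ω₂) = (-0.330543, -0.070594) ; Δ = (-0.019262, -0.060968)
  [+5]  conj(Y_{7,5})(Ω₁) = (0.222464, -0.377453) ; Y_{7,5}(Ω₂) = (0.017848, 0.031000) ; Δ = (0.015671, 0.000160)
  [+6]  conj(Y_{7,6})(Ω₁) = (-0.346751, -0.003735) ; Y_{7,6}(Ω₂) = (-0.130144, 0.398573) ; Δ = (0.046616, -0.137720)
  [+7]  conj(Y_{7,7})(Ω₁) = (0.068405, 0.121995) ; Y_{7,7}(Ω₂) = (-0.333303, 0.147720) ; Δ = (-0.040821, -0.030557)
Total Σ_m = (0.012619, -0.000000). Multiply by 0.837758: (0.010572, -0.000000). P_7(cos γ) = 0.010572

0.010572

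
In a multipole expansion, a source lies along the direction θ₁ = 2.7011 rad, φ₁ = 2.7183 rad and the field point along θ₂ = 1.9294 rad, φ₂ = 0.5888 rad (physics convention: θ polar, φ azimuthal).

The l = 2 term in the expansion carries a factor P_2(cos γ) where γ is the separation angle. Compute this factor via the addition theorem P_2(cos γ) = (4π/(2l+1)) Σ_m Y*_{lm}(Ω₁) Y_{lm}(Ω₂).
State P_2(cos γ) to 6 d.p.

-0.483203

Addition theorem: P_2(cos γ) = (4π/5) Σ_m Y*_{lm}(Ω₁) Y_{lm}(Ω₂), m = −2…2:
  term(m=-2) = -0.01042 - 0.02138j   from Y*(Ω₁)=0.04653 - 0.05260j, Y(Ω₂)=0.12977 - 0.31285j
  term(m=-1) = -0.04010 + 0.06415j   from Y*(Ω₁)=0.27166 - 0.12239j, Y(Ω₂)=-0.21114 + 0.14100j
  term(m=+0) = -0.09122 + 0.00000j   from Y*(Ω₁)=0.45876 + 0.00000j, Y(Ω₂)=-0.19884 + 0.00000j
  term(m=+1) = -0.04010 - 0.06415j   from Y*(Ω₁)=-0.27166 - 0.12239j, Y(Ω₂)=0.21114 + 0.14100j
  term(m=+2) = -0.01042 + 0.02138j   from Y*(Ω₁)=0.04653 + 0.05260j, Y(Ω₂)=0.12977 + 0.31285j
Σ over m = -0.19226 + 0.00000j; ×(4π/5) → -0.48320 + 0.00000j. Real part: -0.483203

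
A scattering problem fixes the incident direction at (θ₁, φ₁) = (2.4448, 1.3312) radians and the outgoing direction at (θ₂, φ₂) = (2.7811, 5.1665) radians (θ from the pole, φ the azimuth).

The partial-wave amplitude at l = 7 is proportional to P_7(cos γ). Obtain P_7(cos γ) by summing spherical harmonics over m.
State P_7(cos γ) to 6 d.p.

0.293463

Term-by-term m-sum for l=7 (normalisation 4π/15 = 0.837758):
  term(m=-7) = (-0.000001, -0.000008)   from Y*(Ω₁)=(-0.022292, 0.002380), Y(Ω₂)=(0.000013, 0.000340)
  term(m=-6) = (-0.000177, 0.000288)   from Y*(Ω₁)=(0.013315, -0.099354), Y(Ω₂)=(-0.003083, -0.001366)
  term(m=-5) = (0.005230, -0.001774)   from Y*(Ω₁)=(0.247225, 0.096691), Y(Ω₂)=(0.015914, -0.013398)
  term(m=-4) = (-0.036894, -0.014172)   from Y*(Ω₁)=(-0.254953, 0.362916), Y(Ω₂)=(0.021670, 0.086435)
  term(m=-3) = (0.051909, 0.092729)   from Y*(Ω₁)=(-0.262792, -0.300358), Y(Ω₂)=(-0.260514, -0.055108)
  term(m=-2) = (-0.001071, 0.005772)   from Y*(Ω₁)=(-0.010100, 0.005248), Y(Ω₂)=(0.317285, -0.406651)
  term(m=-1) = (0.147038, -0.122275)   from Y*(Ω₁)=(-0.092891, -0.380249), Y(Ω₂)=(0.214313, 0.439043)
  term(m=+0) = (0.018227, 0.000000)   from Y*(Ω₁)=(0.113837, -0.000000), Y(Ω₂)=(0.160113, 0.000000)
  term(m=+1) = (0.147038, 0.122275)   from Y*(Ω₁)=(0.092891, -0.380249), Y(Ω₂)=(-0.214313, 0.439043)
  term(m=+2) = (-0.001071, -0.005772)   from Y*(Ω₁)=(-0.010100, -0.005248), Y(Ω₂)=(0.317285, 0.406651)
  term(m=+3) = (0.051909, -0.092729)   from Y*(Ω₁)=(0.262792, -0.300358), Y(Ω₂)=(0.260514, -0.055108)
  term(m=+4) = (-0.036894, 0.014172)   from Y*(Ω₁)=(-0.254953, -0.362916), Y(Ω₂)=(0.021670, -0.086435)
  term(m=+5) = (0.005230, 0.001774)   from Y*(Ω₁)=(-0.247225, 0.096691), Y(Ω₂)=(-0.015914, -0.013398)
  term(m=+6) = (-0.000177, -0.000288)   from Y*(Ω₁)=(0.013315, 0.099354), Y(Ω₂)=(-0.003083, 0.001366)
  term(m=+7) = (-0.000001, 0.000008)   from Y*(Ω₁)=(0.022292, 0.002380), Y(Ω₂)=(-0.000013, 0.000340)
Σ over m = (0.350296, 0.000000); ×(4π/15) → (0.293463, 0.000000). Real part: 0.293463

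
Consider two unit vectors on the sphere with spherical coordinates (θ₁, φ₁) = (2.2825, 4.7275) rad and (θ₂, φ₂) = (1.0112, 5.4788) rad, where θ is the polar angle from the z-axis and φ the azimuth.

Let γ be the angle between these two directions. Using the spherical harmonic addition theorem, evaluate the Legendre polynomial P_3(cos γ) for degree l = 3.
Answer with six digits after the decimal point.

Expand P_3 via completeness: Σ_{m} conj(Y_{3,m}) at Ω₁ times Y_{3,m} at Ω₂ —
  m=-3: -0.008210+0.180984i × -0.189499+0.169053i = -0.029040-0.035684i  (running Σ = -0.029040-0.035684i)
  m=-2: +0.382579+0.011566i × -0.014793+0.389356i = -0.010163+0.148788i  (running Σ = -0.039203+0.113104i)
  m=-1: +0.004189-0.277211i × +0.077687+0.080695i = +0.022695-0.021198i  (running Σ = -0.016508+0.091906i)
  m=0: +0.211349-0.000000i × -0.315179+0.000000i = -0.066613+0.000000i  (running Σ = -0.083120+0.091906i)
  m=1: -0.004189-0.277211i × -0.077687+0.080695i = +0.022695+0.021198i  (running Σ = -0.060426+0.113104i)
  m=2: +0.382579-0.011566i × -0.014793-0.389356i = -0.010163-0.148788i  (running Σ = -0.070588-0.035684i)
  m=3: +0.008210+0.180984i × +0.189499+0.169053i = -0.029040+0.035684i  (running Σ = -0.099628-0.000000i)
Σ over m = -0.099628-0.000000i; ×(4π/7) → -0.178852-0.000000i. Real part: -0.178852

-0.178852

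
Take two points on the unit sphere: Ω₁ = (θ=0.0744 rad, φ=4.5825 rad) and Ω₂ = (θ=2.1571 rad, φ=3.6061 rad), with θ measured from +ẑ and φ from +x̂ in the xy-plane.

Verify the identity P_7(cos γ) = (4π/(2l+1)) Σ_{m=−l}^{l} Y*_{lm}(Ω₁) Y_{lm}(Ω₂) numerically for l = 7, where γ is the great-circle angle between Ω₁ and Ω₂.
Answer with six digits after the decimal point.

Addition theorem: P_7(cos γ) = (4π/15) Σ_m Y*_{lm}(Ω₁) Y_{lm}(Ω₂), m = −7…7:
  [-7]  conj(Y_{7,-7})(Ω₁) = +0.000000+0.000000i ; Y_{7,-7}(Ω₂) = +0.138311-0.015270i ; Δ = +0.000000+0.000000i
  [-6]  conj(Y_{7,-6})(Ω₁) = -0.000000+0.000000i ; Y_{7,-6}(Ω₂) = +0.324319+0.120060i ; Δ = -0.000000+0.000000i
  [-5]  conj(Y_{7,-5})(Ω₁) = -0.000006-0.000008i ; Y_{7,-5}(Ω₂) = +0.299441+0.320308i ; Δ = +0.000001-0.000004i
  [-4]  conj(Y_{7,-4})(Ω₁) = +0.000193-0.000110i ; Y_{7,-4}(Ω₂) = +0.054254+0.183661i ; Δ = +0.000031+0.000029i
  [-3]  conj(Y_{7,-3})(Ω₁) = +0.001360+0.003312i ; Y_{7,-3}(Ω₂) = +0.042889-0.239394i ; Δ = +0.000851-0.000184i
  [-2]  conj(Y_{7,-2})(Ω₁) = -0.039184+0.010415i ; Y_{7,-2}(Ω₂) = +0.189597-0.253704i ; Δ = -0.004787+0.011916i
  [-1]  conj(Y_{7,-1})(Ω₁) = -0.037904-0.290179i ; Y_{7,-1}(Ω₂) = -0.106850+0.053540i ; Δ = +0.019586+0.028976i
  [+0]  conj(Y_{7,0})(Ω₁) = +1.009489-0.000000i ; Y_{7,0}(Ω₂) = -0.332230+0.000000i ; Δ = -0.335383+0.000000i
  [+1]  conj(Y_{7,1})(Ω₁) = +0.037904-0.290179i ; Y_{7,1}(Ω₂) = +0.106850+0.053540i ; Δ = +0.019586-0.028976i
  [+2]  conj(Y_{7,2})(Ω₁) = -0.039184-0.010415i ; Y_{7,2}(Ω₂) = +0.189597+0.253704i ; Δ = -0.004787-0.011916i
  [+3]  conj(Y_{7,3})(Ω₁) = -0.001360+0.003312i ; Y_{7,3}(Ω₂) = -0.042889-0.239394i ; Δ = +0.000851+0.000184i
  [+4]  conj(Y_{7,4})(Ω₁) = +0.000193+0.000110i ; Y_{7,4}(Ω₂) = +0.054254-0.183661i ; Δ = +0.000031-0.000029i
  [+5]  conj(Y_{7,5})(Ω₁) = +0.000006-0.000008i ; Y_{7,5}(Ω₂) = -0.299441+0.320308i ; Δ = +0.000001+0.000004i
  [+6]  conj(Y_{7,6})(Ω₁) = -0.000000-0.000000i ; Y_{7,6}(Ω₂) = +0.324319-0.120060i ; Δ = -0.000000-0.000000i
  [+7]  conj(Y_{7,7})(Ω₁) = -0.000000+0.000000i ; Y_{7,7}(Ω₂) = -0.138311-0.015270i ; Δ = +0.000000-0.000000i
Σ over m = -0.304019-0.000000i; ×(4π/15) → -0.254695-0.000000i. Real part: -0.254695

-0.254695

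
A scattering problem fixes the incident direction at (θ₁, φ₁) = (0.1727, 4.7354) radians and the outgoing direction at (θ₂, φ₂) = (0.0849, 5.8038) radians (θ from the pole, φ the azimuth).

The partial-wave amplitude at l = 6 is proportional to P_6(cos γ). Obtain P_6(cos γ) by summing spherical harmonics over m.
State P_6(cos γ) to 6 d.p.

0.773805

Term-by-term m-sum for l=6 (normalisation 4π/13 = 0.966644):
  m=-6: Y*=-0.00001 - 0.00000j  Y=-0.00000 + 0.00000j  product 0.00000 - 0.00000j
  m=-5: Y*=0.00003 - 0.00025j  Y=-0.00001 + 0.00000j  product 0.00000 + 0.00000j
  m=-4: Y*=0.00300 + 0.00028j  Y=-0.00006 + 0.00017j  product -0.00000 + 0.00000j
  m=-3: Y*=-0.00172 + 0.02493j  Y=0.00041 + 0.00311j  product -0.00008 + 0.00000j
  m=-2: Y*=-0.14038 - 0.00647j  Y=0.02107 + 0.03001j  product -0.00276 - 0.00435j
  m=-1: Y*=0.01118 - 0.48567j  Y=0.23914 + 0.12431j  product 0.06305 - 0.11475j
  m=+0: Y*=0.72231 + 0.00000j  Y=0.94155 + 0.00000j  product 0.68009 + 0.00000j
  m=+1: Y*=-0.01118 - 0.48567j  Y=-0.23914 + 0.12431j  product 0.06305 + 0.11475j
  m=+2: Y*=-0.14038 + 0.00647j  Y=0.02107 - 0.03001j  product -0.00276 + 0.00435j
  m=+3: Y*=0.00172 + 0.02493j  Y=-0.00041 + 0.00311j  product -0.00008 - 0.00000j
  m=+4: Y*=0.00300 - 0.00028j  Y=-0.00006 - 0.00017j  product -0.00000 - 0.00000j
  m=+5: Y*=-0.00003 - 0.00025j  Y=0.00001 + 0.00000j  product 0.00000 - 0.00000j
  m=+6: Y*=-0.00001 + 0.00000j  Y=-0.00000 - 0.00000j  product 0.00000 + 0.00000j
Accumulated sum 0.80051 - 0.00000j; after 4π/(2l+1) scaling, 0.77381 - 0.00000j ⇒ P_6 = 0.773805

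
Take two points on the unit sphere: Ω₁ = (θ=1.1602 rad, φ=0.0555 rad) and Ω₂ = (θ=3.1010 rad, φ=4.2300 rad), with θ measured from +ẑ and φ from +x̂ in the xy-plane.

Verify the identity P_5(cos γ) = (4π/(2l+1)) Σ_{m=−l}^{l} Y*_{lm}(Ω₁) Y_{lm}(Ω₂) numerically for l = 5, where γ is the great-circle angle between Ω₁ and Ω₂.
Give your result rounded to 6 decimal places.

Addition theorem: P_5(cos γ) = (4π/11) Σ_m Y*_{lm}(Ω₁) Y_{lm}(Ω₂), m = −5…5:
  m=-5: Y*=0.28925 + 0.08239j  Y=-0.00000 - 0.00000j  product -0.00000 - 0.00000j
  m=-4: Y*=0.40388 + 0.09116j  Y=0.00000 - 0.00000j  product 0.00000 - 0.00000j
  m=-3: Y*=0.11411 + 0.01918j  Y=0.00018 - 0.00002j  product 0.00002 + 0.00000j
  m=-2: Y*=-0.29505 - 0.03289j  Y=0.00317 + 0.00457j  product -0.00078 - 0.00145j
  m=-1: Y*=-0.20451 - 0.01136j  Y=-0.04796 + 0.09158j  product 0.01085 - 0.01818j
  m=+0: Y*=0.25425 + 0.00000j  Y=-0.92408 + 0.00000j  product -0.23494 + 0.00000j
  m=+1: Y*=0.20451 - 0.01136j  Y=0.04796 + 0.09158j  product 0.01085 + 0.01818j
  m=+2: Y*=-0.29505 + 0.03289j  Y=0.00317 - 0.00457j  product -0.00078 + 0.00145j
  m=+3: Y*=-0.11411 + 0.01918j  Y=-0.00018 - 0.00002j  product 0.00002 - 0.00000j
  m=+4: Y*=0.40388 - 0.09116j  Y=0.00000 + 0.00000j  product 0.00000 + 0.00000j
  m=+5: Y*=-0.28925 + 0.08239j  Y=0.00000 - 0.00000j  product -0.00000 + 0.00000j
Σ over m = -0.21477 + 0.00000j; ×(4π/11) → -0.24535 + 0.00000j. Real part: -0.245355

-0.245355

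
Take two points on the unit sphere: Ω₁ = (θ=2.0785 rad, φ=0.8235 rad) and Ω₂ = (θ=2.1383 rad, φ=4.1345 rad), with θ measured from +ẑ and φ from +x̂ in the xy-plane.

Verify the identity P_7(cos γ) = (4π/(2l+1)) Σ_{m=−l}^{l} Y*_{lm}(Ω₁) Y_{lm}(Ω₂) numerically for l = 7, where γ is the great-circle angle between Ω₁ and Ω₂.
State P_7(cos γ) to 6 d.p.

-0.146703

Addition theorem: P_7(cos γ) = (4π/15) Σ_m Y*_{lm}(Ω₁) Y_{lm}(Ω₂), m = −7…7:
  term(m=-7) = (-0.011077, 0.027339)   from Y*(Ω₁)=(0.168991, -0.096463), Y(Ω₂)=(-0.119089, 0.093801)
  term(m=-6) = (0.077094, -0.124525)   from Y*(Ω₁)=(-0.091797, 0.394521), Y(Ω₂)=(-0.342558, -0.115707)
  term(m=-5) = (-0.110661, 0.125218)   from Y*(Ω₁)=(-0.217195, -0.320982), Y(Ω₂)=(-0.107573, -0.417547)
  term(m=-4) = (0.001778, -0.001431)   from Y*(Ω₁)=(0.014954, 0.002297), Y(Ω₂)=(0.101780, -0.111298)
  term(m=-3) = (-0.081504, 0.045400)   from Y*(Ω₁)=(0.266590, -0.211681), Y(Ω₂)=(-0.270442, -0.044441)
  term(m=-2) = (0.047790, -0.016841)   from Y*(Ω₁)=(-0.013315, 0.174385), Y(Ω₂)=(-0.116818, -0.265129)
  term(m=-1) = (-0.044171, 0.007555)   from Y*(Ω₁)=(0.186631, 0.201424), Y(Ω₂)=(-0.089145, 0.136693)
  term(m=+0) = (0.066387, 0.000000)   from Y*(Ω₁)=(-0.212571, -0.000000), Y(Ω₂)=(-0.312306, 0.000000)
  term(m=+1) = (-0.044171, -0.007555)   from Y*(Ω₁)=(-0.186631, 0.201424), Y(Ω₂)=(0.089145, 0.136693)
  term(m=+2) = (0.047790, 0.016841)   from Y*(Ω₁)=(-0.013315, -0.174385), Y(Ω₂)=(-0.116818, 0.265129)
  term(m=+3) = (-0.081504, -0.045400)   from Y*(Ω₁)=(-0.266590, -0.211681), Y(Ω₂)=(0.270442, -0.044441)
  term(m=+4) = (0.001778, 0.001431)   from Y*(Ω₁)=(0.014954, -0.002297), Y(Ω₂)=(0.101780, 0.111298)
  term(m=+5) = (-0.110661, -0.125218)   from Y*(Ω₁)=(0.217195, -0.320982), Y(Ω₂)=(0.107573, -0.417547)
  term(m=+6) = (0.077094, 0.124525)   from Y*(Ω₁)=(-0.091797, -0.394521), Y(Ω₂)=(-0.342558, 0.115707)
  term(m=+7) = (-0.011077, -0.027339)   from Y*(Ω₁)=(-0.168991, -0.096463), Y(Ω₂)=(0.119089, 0.093801)
Σ over m = (-0.175113, 0.000000); ×(4π/15) → (-0.146703, 0.000000). Real part: -0.146703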